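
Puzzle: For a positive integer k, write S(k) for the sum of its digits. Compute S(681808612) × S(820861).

S(681808612) = 6+8+1+8+0+8+6+1+2 = 40.
S(820861) = 8+2+0+8+6+1 = 25.
40 · 25 = 1000.

1000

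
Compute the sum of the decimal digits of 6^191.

6^191 = 42353452992829650824650286287537720163714875439236252958561071790130693518599860426338732517904598163787914962574394963983282016099473058364135571456
Sum of its 149 digits: 702.

702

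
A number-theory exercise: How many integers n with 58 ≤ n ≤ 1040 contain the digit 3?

269

The integers in [58, 1040] that contain the digit 3: 63, 73, 83, 93, 103, 113, …, 1038, 1039.
269 qualify.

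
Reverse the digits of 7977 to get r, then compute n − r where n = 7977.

Reverse of 7977 is 7797.
7977 − 7797 = 180

180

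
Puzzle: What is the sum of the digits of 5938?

25

5+9+3+8 = 25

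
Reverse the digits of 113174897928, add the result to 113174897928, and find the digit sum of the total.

Reversal of 113174897928 is 829798471311; 113174897928 + 829798471311 = 942973369239.
Digit sum of 942973369239: 9+4+2+9+7+3+3+6+9+2+3+9 = 66.

66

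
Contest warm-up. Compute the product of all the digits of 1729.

126

1×7×2×9 = 126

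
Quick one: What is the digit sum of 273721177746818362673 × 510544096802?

136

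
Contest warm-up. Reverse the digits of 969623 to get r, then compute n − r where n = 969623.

642654

Reverse of 969623 is 326969.
969623 − 326969 = 642654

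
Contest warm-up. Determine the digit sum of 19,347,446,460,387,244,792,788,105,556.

139

1+9+3+4+7+4+4+6+4+6+0+3+8+7+2+4+4+7+9+2+7+8+8+1+0+5+5+5+6 = 139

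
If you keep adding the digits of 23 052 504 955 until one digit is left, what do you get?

4

2+3+0+5+2+5+0+4+9+5+5 = 40
4+0 = 4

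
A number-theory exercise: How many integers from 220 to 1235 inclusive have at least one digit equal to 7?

The integers in [220, 1235] that have at least one digit equal to 7: 227, 237, 247, 257, 267, 270, …, 1217, 1227.
272 qualify.

272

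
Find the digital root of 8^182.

The digital root of n equals n mod 9 (or 9 when 9 | n), so we need 8^182 mod 9.
8^182 ≡ 1 (mod 9), so the digital root is 1.

1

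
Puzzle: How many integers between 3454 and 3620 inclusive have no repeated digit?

103

The integers in [3454, 3620] that have no repeated digit: 3456, 3457, 3458, 3459, 3460, 3461, …, 3619, 3620.
103 qualify.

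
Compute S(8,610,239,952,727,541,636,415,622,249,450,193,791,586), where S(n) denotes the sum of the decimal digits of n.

179

8+6+1+0+2+3+9+9+5+2+7+2+7+5+4+1+6+3+6+4+1+5+6+2+2+2+4+9+4+5+0+1+9+3+7+9+1+5+8+6 = 179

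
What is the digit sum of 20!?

54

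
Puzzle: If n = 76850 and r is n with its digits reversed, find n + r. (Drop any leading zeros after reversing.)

Reverse of 76850 is 5867.
76850 + 5867 = 82717

82717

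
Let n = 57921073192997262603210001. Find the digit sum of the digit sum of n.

13

First digit sum: 94.
9+4 = 13.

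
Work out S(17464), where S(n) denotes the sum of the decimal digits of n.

22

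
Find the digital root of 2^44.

4

The digital root of n equals n mod 9 (or 9 when 9 | n), so we need 2^44 mod 9.
2^44 ≡ 4 (mod 9), so the digital root is 4.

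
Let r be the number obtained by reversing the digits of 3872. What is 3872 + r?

6655

Reverse of 3872 is 2783.
3872 + 2783 = 6655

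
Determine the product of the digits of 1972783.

1×9×7×2×7×8×3 = 21168

21168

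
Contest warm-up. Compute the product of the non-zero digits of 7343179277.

1555848

7×3×4×3×1×7×9×2×7×7 = 1555848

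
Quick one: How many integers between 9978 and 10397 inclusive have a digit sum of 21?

The integers in [9978, 10397] that have a digit sum of 21: 10299, 10389.
2 qualify.

2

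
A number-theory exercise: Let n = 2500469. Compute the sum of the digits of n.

2+5+0+0+4+6+9 = 26

26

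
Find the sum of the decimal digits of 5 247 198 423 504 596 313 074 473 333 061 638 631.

5+2+4+7+1+9+8+4+2+3+5+0+4+5+9+6+3+1+3+0+7+4+4+7+3+3+3+3+0+6+1+6+3+8+6+3+1 = 149

149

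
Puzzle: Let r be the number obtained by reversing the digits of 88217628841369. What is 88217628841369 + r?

Reverse of 88217628841369 is 96314882671288.
88217628841369 + 96314882671288 = 184532511512657

184532511512657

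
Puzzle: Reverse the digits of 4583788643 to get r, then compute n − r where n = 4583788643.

1114914789

Reverse of 4583788643 is 3468873854.
4583788643 − 3468873854 = 1114914789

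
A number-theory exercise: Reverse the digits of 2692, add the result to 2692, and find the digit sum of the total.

20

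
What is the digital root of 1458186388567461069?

6

1+4+5+8+1+8+6+3+8+8+5+6+7+4+6+1+0+6+9 = 96
9+6 = 15
1+5 = 6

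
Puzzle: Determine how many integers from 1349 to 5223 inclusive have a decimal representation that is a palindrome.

38

The integers in [1349, 5223] that have a decimal representation that is a palindrome: 1441, 1551, 1661, 1771, 1881, 1991, …, 5005, 5115.
38 qualify.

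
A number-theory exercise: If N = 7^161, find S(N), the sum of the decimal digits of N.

7^161 = 11502293424567203005419002873895813644392861937196664479488352698632452958936015243142950266727781146408375872985100271086331587290272007
Sum of its 137 digits: 598.

598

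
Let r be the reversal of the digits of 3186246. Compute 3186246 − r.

Reverse of 3186246 is 6426813.
3186246 − 6426813 = -3240567

-3240567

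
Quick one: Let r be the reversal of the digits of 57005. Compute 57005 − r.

6930

Reverse of 57005 is 50075.
57005 − 50075 = 6930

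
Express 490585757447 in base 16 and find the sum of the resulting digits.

47

490585757447 in base 16 is 7239309707.
Digit sum: 7+2+3+9+3+0+9+7+0+7 = 47.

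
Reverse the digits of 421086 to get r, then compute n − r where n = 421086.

Reverse of 421086 is 680124.
421086 − 680124 = -259038

-259038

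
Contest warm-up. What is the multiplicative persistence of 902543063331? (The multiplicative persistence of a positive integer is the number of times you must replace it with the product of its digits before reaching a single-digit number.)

1

902543063331 → 0 (1 step)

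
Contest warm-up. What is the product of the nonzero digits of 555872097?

5×5×5×8×7×2×9×7 = 882000

882000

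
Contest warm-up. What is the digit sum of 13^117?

541

13^117 = 21447279913381144797631035444143615235315139166043202673556129406307332193091442592392357493460768000639755143577171560356656539933
Sum of its 131 digits: 541.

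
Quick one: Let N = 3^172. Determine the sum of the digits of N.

3^172 = 11610630703530923996233764322605633554400975674804937772291047972101377433780374641
Sum of its 83 digits: 342.

342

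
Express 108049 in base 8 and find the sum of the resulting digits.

108049 in base 8 is 323021.
Digit sum: 3+2+3+0+2+1 = 11.

11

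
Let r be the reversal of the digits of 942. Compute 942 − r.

693

Reverse of 942 is 249.
942 − 249 = 693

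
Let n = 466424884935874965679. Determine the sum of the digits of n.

4+6+6+4+2+4+8+8+4+9+3+5+8+7+4+9+6+5+6+7+9 = 124

124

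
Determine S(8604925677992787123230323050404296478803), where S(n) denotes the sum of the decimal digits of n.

175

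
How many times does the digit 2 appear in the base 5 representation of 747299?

747299 in base 5 is 142403144.
The digit 2 appears 1 time.

1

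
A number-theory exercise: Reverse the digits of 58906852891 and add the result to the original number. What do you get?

Reverse of 58906852891 is 19825860985.
58906852891 + 19825860985 = 78732713876

78732713876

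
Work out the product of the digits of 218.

2×1×8 = 16

16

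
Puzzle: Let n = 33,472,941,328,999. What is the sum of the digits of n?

3+3+4+7+2+9+4+1+3+2+8+9+9+9 = 73

73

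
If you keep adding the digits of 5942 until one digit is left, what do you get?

2

5+9+4+2 = 20
2+0 = 2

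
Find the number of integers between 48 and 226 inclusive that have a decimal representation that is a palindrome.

The integers in [48, 226] that have a decimal representation that is a palindrome: 55, 66, 77, 88, 99, 101, …, 212, 222.
18 qualify.

18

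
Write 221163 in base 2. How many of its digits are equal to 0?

221163 in base 2 is 110101111111101011.
The digit 0 appears 4 times.

4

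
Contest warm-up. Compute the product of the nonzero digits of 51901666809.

699840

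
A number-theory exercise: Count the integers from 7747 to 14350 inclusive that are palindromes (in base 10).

The integers in [7747, 14350] that are palindromes (in base 10): 7777, 7887, 7997, 8008, 8118, 8228, …, 14241, 14341.
67 qualify.

67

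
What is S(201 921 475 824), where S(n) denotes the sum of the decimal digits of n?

45

2+0+1+9+2+1+4+7+5+8+2+4 = 45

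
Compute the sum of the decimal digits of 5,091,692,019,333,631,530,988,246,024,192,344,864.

5+0+9+1+6+9+2+0+1+9+3+3+3+6+3+1+5+3+0+9+8+8+2+4+6+0+2+4+1+9+2+3+4+4+8+6+4 = 153

153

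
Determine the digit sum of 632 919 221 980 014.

57

6+3+2+9+1+9+2+2+1+9+8+0+0+1+4 = 57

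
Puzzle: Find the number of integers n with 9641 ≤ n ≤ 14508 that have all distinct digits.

1278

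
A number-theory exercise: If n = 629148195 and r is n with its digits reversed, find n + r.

1220990121

Reverse of 629148195 is 591841926.
629148195 + 591841926 = 1220990121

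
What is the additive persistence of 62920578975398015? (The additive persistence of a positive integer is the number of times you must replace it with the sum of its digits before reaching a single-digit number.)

62920578975398015 → 86 → 14 → 5 (3 steps)

3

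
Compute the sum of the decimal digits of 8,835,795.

8+8+3+5+7+9+5 = 45

45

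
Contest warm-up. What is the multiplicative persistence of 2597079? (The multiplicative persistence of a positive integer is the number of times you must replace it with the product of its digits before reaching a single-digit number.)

2597079 → 0 (1 step)

1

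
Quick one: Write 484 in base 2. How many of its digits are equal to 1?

5

484 in base 2 is 111100100.
The digit 1 appears 5 times.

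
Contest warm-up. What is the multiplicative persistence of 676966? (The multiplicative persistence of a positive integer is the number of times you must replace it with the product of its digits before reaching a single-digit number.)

676966 → 81648 → 1536 → 90 → 0 (4 steps)

4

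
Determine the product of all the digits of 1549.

1×5×4×9 = 180

180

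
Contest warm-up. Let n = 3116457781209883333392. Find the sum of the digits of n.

96

3+1+1+6+4+5+7+7+8+1+2+0+9+8+8+3+3+3+3+3+9+2 = 96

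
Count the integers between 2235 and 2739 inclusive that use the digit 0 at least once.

95

The integers in [2235, 2739] that use the digit 0 at least once: 2240, 2250, 2260, 2270, 2280, 2290, …, 2720, 2730.
95 qualify.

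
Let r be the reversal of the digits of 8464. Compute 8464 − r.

Reverse of 8464 is 4648.
8464 − 4648 = 3816

3816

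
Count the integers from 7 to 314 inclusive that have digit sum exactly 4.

13

The integers in [7, 314] that have digit sum exactly 4: 13, 22, 31, 40, 103, 112, …, 301, 310.
13 qualify.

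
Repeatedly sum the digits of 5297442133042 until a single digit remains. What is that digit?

1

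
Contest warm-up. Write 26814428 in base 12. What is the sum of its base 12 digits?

47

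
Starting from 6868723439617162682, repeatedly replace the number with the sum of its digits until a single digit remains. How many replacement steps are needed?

3

6868723439617162682 → 95 → 14 → 5 (3 steps)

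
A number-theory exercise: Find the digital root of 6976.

6+9+7+6 = 28
2+8 = 10
1+0 = 1

1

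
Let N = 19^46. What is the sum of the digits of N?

244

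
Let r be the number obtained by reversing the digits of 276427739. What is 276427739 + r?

1214152411

Reverse of 276427739 is 937724672.
276427739 + 937724672 = 1214152411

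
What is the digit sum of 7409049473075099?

77

7+4+0+9+0+4+9+4+7+3+0+7+5+0+9+9 = 77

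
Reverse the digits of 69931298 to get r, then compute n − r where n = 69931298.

Reverse of 69931298 is 89213996.
69931298 − 89213996 = -19282698

-19282698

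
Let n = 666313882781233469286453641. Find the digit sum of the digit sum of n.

8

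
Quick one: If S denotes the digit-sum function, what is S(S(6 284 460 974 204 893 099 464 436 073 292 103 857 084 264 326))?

5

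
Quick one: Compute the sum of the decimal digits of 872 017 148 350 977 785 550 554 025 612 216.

8+7+2+0+1+7+1+4+8+3+5+0+9+7+7+7+8+5+5+5+0+5+5+4+0+2+5+6+1+2+2+1+6 = 138

138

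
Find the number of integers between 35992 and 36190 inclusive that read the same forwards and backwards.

The integers in [35992, 36190] that read the same forwards and backwards: 36063, 36163.
2 qualify.

2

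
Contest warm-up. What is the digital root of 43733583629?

8

4+3+7+3+3+5+8+3+6+2+9 = 53
5+3 = 8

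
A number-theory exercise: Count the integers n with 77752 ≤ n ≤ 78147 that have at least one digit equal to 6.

76

The integers in [77752, 78147] that have at least one digit equal to 6: 77756, 77760, 77761, 77762, 77763, 77764, …, 78136, 78146.
76 qualify.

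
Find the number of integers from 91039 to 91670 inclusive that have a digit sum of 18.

38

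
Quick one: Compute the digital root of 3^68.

9

The digital root of n equals n mod 9 (or 9 when 9 | n), so we need 3^68 mod 9.
3^68 ≡ 0 (mod 9), so the digital root is 9.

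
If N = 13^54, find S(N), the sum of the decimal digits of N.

13^54 = 1422135653750684847524758738836375672734734444846971695885689
Sum of its 61 digits: 316.

316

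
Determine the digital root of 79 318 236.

3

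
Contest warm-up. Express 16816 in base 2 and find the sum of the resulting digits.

5

16816 in base 2 is 100000110110000.
Digit sum: 1+0+0+0+0+0+1+1+0+1+1+0+0+0+0 = 5.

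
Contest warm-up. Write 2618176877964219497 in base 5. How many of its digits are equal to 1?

3

2618176877964219497 in base 5 is 133430324134432032320010442.
The digit 1 appears 3 times.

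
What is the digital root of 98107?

9+8+1+0+7 = 25
2+5 = 7

7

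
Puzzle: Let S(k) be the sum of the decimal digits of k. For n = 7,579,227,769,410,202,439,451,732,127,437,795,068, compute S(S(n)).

14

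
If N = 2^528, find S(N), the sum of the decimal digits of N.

2^528 = 878694100496718043517683302282418331810487718418343092402491322775749527474899974671687634004666183037093927858109549828751614463963730408009475621262727315456
Sum of its 159 digits: 721.

721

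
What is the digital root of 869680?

1

8+6+9+6+8+0 = 37
3+7 = 10
1+0 = 1
(Equivalently, 869680 mod 9 = 1.)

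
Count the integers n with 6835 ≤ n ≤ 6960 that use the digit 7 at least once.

22

The integers in [6835, 6960] that use the digit 7 at least once: 6837, 6847, 6857, 6867, 6870, 6871, …, 6947, 6957.
22 qualify.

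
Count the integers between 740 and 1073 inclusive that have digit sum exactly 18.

25

The integers in [740, 1073] that have digit sum exactly 18: 747, 756, 765, 774, 783, 792, …, 981, 990.
25 qualify.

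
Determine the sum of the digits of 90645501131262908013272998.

103

9+0+6+4+5+5+0+1+1+3+1+2+6+2+9+0+8+0+1+3+2+7+2+9+9+8 = 103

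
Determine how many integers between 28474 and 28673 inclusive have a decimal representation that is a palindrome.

The integers in [28474, 28673] that have a decimal representation that is a palindrome: 28482, 28582.
2 qualify.

2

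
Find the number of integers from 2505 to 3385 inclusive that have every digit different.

445

The integers in [2505, 3385] that have every digit different: 2506, 2507, 2508, 2509, 2510, 2513, …, 3297, 3298.
445 qualify.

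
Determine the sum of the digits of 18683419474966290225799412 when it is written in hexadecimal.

182

18683419474966290225799412 in base 16 is F745E32FF7AFC50BDA0F4.
Digit sum: 15+7+4+5+14+3+2+15+15+7+10+15+12+5+0+11+13+10+0+15+4 = 182.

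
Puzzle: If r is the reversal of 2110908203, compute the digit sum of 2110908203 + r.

Reversal of 2110908203 is 3028090112; 2110908203 + 3028090112 = 5138998315.
Digit sum of 5138998315: 5+1+3+8+9+9+8+3+1+5 = 52.

52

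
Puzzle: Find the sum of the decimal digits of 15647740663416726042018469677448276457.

176

1+5+6+4+7+7+4+0+6+6+3+4+1+6+7+2+6+0+4+2+0+1+8+4+6+9+6+7+7+4+4+8+2+7+6+4+5+7 = 176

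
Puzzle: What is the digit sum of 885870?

36

8+8+5+8+7+0 = 36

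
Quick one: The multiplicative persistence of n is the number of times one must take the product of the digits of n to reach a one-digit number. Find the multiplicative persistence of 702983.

702983 → 0 (1 step)

1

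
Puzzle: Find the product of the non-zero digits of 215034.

120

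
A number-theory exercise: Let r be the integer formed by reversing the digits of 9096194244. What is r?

4424916909

Reversing 9096194244 gives 4424916909.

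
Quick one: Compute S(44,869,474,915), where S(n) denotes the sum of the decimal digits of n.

61

4+4+8+6+9+4+7+4+9+1+5 = 61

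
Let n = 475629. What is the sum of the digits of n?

4+7+5+6+2+9 = 33

33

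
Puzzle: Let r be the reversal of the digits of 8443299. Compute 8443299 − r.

-1480149

Reverse of 8443299 is 9923448.
8443299 − 9923448 = -1480149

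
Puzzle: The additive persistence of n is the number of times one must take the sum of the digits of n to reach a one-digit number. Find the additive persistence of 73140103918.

3

73140103918 → 37 → 10 → 1 (3 steps)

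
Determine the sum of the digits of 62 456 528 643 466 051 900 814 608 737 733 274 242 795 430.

6+2+4+5+6+5+2+8+6+4+3+4+6+6+0+5+1+9+0+0+8+1+4+6+0+8+7+3+7+7+3+3+2+7+4+2+4+2+7+9+5+4+3+0 = 188

188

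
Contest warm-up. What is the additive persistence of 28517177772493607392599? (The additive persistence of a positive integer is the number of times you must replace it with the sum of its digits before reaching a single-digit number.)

28517177772493607392599 → 120 → 3 (2 steps)

2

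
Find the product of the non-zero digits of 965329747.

9×6×5×3×2×9×7×4×7 = 2857680

2857680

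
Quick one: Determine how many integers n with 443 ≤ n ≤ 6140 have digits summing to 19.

381

The integers in [443, 6140] that have digits summing to 19: 469, 478, 487, 496, 559, 568, …, 6094, 6139.
381 qualify.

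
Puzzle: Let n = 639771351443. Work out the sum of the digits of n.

53

6+3+9+7+7+1+3+5+1+4+4+3 = 53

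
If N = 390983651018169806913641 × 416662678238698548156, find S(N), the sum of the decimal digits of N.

390983651018169806913641 × 416662678238698548156 = 162908295180775288258149877877158957971795996
Sum of its 45 digits: 258.

258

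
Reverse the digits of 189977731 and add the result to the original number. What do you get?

327757712

Reverse of 189977731 is 137779981.
189977731 + 137779981 = 327757712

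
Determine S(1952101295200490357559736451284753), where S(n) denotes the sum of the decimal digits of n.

139

1+9+5+2+1+0+1+2+9+5+2+0+0+4+9+0+3+5+7+5+5+9+7+3+6+4+5+1+2+8+4+7+5+3 = 139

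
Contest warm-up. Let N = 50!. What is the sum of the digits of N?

216

50! = 30414093201713378043612608166064768844377641568960512000000000000
Sum of its 65 digits: 216.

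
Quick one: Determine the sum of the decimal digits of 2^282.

2^282 = 7770675568902916283677847627294075626569627356208558085007249638955617140820833992704
Sum of its 85 digits: 415.

415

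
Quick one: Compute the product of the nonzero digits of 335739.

8505

3×3×5×7×3×9 = 8505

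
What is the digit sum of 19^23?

145

19^23 = 257829627945307727248226067259
Sum of its 30 digits: 145.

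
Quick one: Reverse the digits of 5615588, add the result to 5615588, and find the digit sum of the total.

Reversal of 5615588 is 8855165; 5615588 + 8855165 = 14470753.
Digit sum of 14470753: 1+4+4+7+0+7+5+3 = 31.

31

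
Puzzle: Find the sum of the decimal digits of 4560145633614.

48

4+5+6+0+1+4+5+6+3+3+6+1+4 = 48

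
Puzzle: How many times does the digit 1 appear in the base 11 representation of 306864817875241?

1

306864817875241 in base 11 is 8985A7028176AA.
The digit 1 appears 1 time.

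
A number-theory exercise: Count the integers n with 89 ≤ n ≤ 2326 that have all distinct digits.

1288

The integers in [89, 2326] that have all distinct digits: 89, 90, 91, 92, 93, 94, …, 2318, 2319.
1288 qualify.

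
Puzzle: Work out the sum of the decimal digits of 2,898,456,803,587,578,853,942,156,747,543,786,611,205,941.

216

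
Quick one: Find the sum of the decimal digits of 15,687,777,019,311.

63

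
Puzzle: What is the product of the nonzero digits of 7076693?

47628

7×7×6×6×9×3 = 47628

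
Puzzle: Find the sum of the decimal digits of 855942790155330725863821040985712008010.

8+5+5+9+4+2+7+9+0+1+5+5+3+3+0+7+2+5+8+6+3+8+2+1+0+4+0+9+8+5+7+1+2+0+0+8+0+1+0 = 153

153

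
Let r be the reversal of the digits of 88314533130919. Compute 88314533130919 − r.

Reverse of 88314533130919 is 91903133541388.
88314533130919 − 91903133541388 = -3588600410469

-3588600410469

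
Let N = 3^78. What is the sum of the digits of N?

3^78 = 16423203268260658146231467800709255289
Sum of its 38 digits: 153.

153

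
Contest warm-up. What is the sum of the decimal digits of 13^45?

190

13^45 = 134106816713249934153658112422086110743809315028093
Sum of its 51 digits: 190.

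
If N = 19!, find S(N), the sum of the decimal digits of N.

19! = 121645100408832000
Sum of its 18 digits: 45.

45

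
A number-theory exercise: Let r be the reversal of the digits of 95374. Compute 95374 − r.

Reverse of 95374 is 47359.
95374 − 47359 = 48015

48015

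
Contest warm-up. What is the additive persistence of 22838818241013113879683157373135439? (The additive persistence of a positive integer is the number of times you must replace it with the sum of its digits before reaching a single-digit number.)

22838818241013113879683157373135439 → 148 → 13 → 4 (3 steps)

3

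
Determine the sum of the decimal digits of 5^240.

5^240 = 565979942426669522969319955680486986292658199883696136848913430620968832412052819671220715747559881215872027456054864353492670804579578458515243255533277988433837890625
Sum of its 168 digits: 838.

838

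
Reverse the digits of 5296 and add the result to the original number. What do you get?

Reverse of 5296 is 6925.
5296 + 6925 = 12221

12221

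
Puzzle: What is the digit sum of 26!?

81

26! = 403291461126605635584000000
Sum of its 27 digits: 81.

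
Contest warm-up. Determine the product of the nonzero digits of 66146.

6×6×1×4×6 = 864

864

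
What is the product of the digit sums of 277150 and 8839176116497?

S(277150) = 2+7+7+1+5+0 = 22.
S(8839176116497) = 8+8+3+9+1+7+6+1+1+6+4+9+7 = 70.
22 · 70 = 1540.

1540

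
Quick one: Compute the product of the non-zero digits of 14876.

1×4×8×7×6 = 1344

1344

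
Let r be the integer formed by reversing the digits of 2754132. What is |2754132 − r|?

439560

Reverse of 2754132 is 2314572.
|2754132 − 2314572| = 439560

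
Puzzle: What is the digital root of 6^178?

9

The digital root of n equals n mod 9 (or 9 when 9 | n), so we need 6^178 mod 9.
6^178 ≡ 0 (mod 9), so the digital root is 9.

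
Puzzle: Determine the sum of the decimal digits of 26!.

81

26! = 403291461126605635584000000
Sum of its 27 digits: 81.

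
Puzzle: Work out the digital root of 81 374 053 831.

8+1+3+7+4+0+5+3+8+3+1 = 43
4+3 = 7

7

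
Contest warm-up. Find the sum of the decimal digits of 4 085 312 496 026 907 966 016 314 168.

4+0+8+5+3+1+2+4+9+6+0+2+6+9+0+7+9+6+6+0+1+6+3+1+4+1+6+8 = 117

117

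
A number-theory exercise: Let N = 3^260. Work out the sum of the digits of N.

3^260 = 11259684642548723353960122729962565552251726915490860177319990778832921883011081311221143301482878371266744908784460854277201
Sum of its 125 digits: 540.

540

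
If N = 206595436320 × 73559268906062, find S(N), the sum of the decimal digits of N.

117

206595436320 × 73559268906062 = 15197009255028087982971840
Sum of its 26 digits: 117.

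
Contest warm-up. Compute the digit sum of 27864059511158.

62

2+7+8+6+4+0+5+9+5+1+1+1+5+8 = 62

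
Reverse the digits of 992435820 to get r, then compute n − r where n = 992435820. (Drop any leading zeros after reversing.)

Reverse of 992435820 is 28534299.
992435820 − 28534299 = 963901521

963901521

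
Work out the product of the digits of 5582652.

5×5×8×2×6×5×2 = 24000

24000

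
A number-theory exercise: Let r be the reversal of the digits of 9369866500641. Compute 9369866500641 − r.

7909809811002

Reverse of 9369866500641 is 1460056689639.
9369866500641 − 1460056689639 = 7909809811002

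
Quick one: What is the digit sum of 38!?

108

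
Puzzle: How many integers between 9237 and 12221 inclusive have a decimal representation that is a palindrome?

The integers in [9237, 12221] that have a decimal representation that is a palindrome: 9339, 9449, 9559, 9669, 9779, 9889, …, 12121, 12221.
30 qualify.

30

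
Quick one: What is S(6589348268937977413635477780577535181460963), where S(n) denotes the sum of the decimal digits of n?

226

6+5+8+9+3+4+8+2+6+8+9+3+7+9+7+7+4+1+3+6+3+5+4+7+7+7+8+0+5+7+7+5+3+5+1+8+1+4+6+0+9+6+3 = 226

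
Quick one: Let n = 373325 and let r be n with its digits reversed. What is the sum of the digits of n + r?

Reversal of 373325 is 523373; 373325 + 523373 = 896698.
Digit sum of 896698: 8+9+6+6+9+8 = 46.

46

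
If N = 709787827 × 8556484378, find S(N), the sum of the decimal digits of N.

709787827 × 8556484378 = 6073288453420066606
Sum of its 19 digits: 76.

76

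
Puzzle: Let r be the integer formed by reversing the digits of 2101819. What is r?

Reversing 2101819 gives 9181012.

9181012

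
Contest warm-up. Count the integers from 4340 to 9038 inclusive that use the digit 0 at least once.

1243

The integers in [4340, 9038] that use the digit 0 at least once: 4340, 4350, 4360, 4370, 4380, 4390, …, 9037, 9038.
1243 qualify.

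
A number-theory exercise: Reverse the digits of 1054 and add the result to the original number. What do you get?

Reverse of 1054 is 4501.
1054 + 4501 = 5555

5555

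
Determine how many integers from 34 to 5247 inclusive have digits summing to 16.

387

The integers in [34, 5247] that have digits summing to 16: 79, 88, 97, 169, 178, 187, …, 5236, 5245.
387 qualify.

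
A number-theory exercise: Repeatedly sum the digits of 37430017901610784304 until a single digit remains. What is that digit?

3+7+4+3+0+0+1+7+9+0+1+6+1+0+7+8+4+3+0+4 = 68
6+8 = 14
1+4 = 5

5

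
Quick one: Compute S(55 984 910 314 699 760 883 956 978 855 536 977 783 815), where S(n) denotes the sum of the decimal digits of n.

5+5+9+8+4+9+1+0+3+1+4+6+9+9+7+6+0+8+8+3+9+5+6+9+7+8+8+5+5+5+3+6+9+7+7+7+8+3+8+1+5 = 236

236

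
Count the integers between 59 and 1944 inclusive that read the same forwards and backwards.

The integers in [59, 1944] that read the same forwards and backwards: 66, 77, 88, 99, 101, 111, …, 1771, 1881.
103 qualify.

103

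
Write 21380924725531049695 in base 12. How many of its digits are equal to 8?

21380924725531049695 in base 12 is 9778A4BB075BB41027.
The digit 8 appears 1 time.

1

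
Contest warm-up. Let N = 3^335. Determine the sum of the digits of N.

693

3^335 = 6848892208188538287483832805385295026551067207348700786053090333322124682953755796517397310844406703021418164138549568090016503923723098786081915834717151161707
Sum of its 160 digits: 693.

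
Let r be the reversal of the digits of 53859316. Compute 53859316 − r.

-7536519

Reverse of 53859316 is 61395835.
53859316 − 61395835 = -7536519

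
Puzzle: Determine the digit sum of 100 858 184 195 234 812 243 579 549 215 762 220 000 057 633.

169

1+0+0+8+5+8+1+8+4+1+9+5+2+3+4+8+1+2+2+4+3+5+7+9+5+4+9+2+1+5+7+6+2+2+2+0+0+0+0+0+5+7+6+3+3 = 169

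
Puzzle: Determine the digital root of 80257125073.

4

8+0+2+5+7+1+2+5+0+7+3 = 40
4+0 = 4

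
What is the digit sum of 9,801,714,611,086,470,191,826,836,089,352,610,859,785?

183

9+8+0+1+7+1+4+6+1+1+0+8+6+4+7+0+1+9+1+8+2+6+8+3+6+0+8+9+3+5+2+6+1+0+8+5+9+7+8+5 = 183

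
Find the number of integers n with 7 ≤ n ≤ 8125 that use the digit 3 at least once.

The integers in [7, 8125] that use the digit 3 at least once: 13, 23, 30, 31, 32, 33, …, 8113, 8123.
2918 qualify.

2918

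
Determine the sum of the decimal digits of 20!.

54

20! = 2432902008176640000
Sum of its 19 digits: 54.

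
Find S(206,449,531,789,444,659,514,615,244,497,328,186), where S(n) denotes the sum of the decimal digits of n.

2+0+6+4+4+9+5+3+1+7+8+9+4+4+4+6+5+9+5+1+4+6+1+5+2+4+4+4+9+7+3+2+8+1+8+6 = 170

170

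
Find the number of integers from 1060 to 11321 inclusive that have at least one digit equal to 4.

3483

The integers in [1060, 11321] that have at least one digit equal to 4: 1064, 1074, 1084, 1094, 1104, 1114, …, 11304, 11314.
3483 qualify.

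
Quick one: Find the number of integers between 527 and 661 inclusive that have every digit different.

The integers in [527, 661] that have every digit different: 527, 528, 529, 530, 531, 532, …, 658, 659.
99 qualify.

99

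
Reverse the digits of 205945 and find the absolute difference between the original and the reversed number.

343557

Reverse of 205945 is 549502.
|205945 − 549502| = 343557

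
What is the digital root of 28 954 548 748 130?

5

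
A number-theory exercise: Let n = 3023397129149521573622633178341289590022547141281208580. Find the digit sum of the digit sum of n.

First digit sum: 215.
2+1+5 = 8.

8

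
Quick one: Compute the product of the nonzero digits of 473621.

4×7×3×6×2×1 = 1008

1008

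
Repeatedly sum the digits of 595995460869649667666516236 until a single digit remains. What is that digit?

5+9+5+9+9+5+4+6+0+8+6+9+6+4+9+6+6+7+6+6+6+5+1+6+2+3+6 = 154
1+5+4 = 10
1+0 = 1

1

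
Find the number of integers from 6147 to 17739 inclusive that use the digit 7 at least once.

The integers in [6147, 17739] that use the digit 7 at least once: 6147, 6157, 6167, 6170, 6171, 6172, …, 17738, 17739.
4427 qualify.

4427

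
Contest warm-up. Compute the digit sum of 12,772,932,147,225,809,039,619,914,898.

138

1+2+7+7+2+9+3+2+1+4+7+2+2+5+8+0+9+0+3+9+6+1+9+9+1+4+8+9+8 = 138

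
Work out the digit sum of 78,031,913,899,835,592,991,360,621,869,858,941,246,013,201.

204

7+8+0+3+1+9+1+3+8+9+9+8+3+5+5+9+2+9+9+1+3+6+0+6+2+1+8+6+9+8+5+8+9+4+1+2+4+6+0+1+3+2+0+1 = 204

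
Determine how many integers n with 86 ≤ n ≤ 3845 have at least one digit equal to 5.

1033

The integers in [86, 3845] that have at least one digit equal to 5: 95, 105, 115, 125, 135, 145, …, 3835, 3845.
1033 qualify.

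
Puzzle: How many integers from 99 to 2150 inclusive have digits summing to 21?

64

The integers in [99, 2150] that have digits summing to 21: 399, 489, 498, 579, 588, 597, …, 1983, 1992.
64 qualify.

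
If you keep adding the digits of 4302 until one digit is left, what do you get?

4+3+0+2 = 9

9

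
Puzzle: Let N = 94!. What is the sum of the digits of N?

549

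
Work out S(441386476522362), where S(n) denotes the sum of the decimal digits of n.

4+4+1+3+8+6+4+7+6+5+2+2+3+6+2 = 63

63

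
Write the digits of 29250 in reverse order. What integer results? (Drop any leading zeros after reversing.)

5292

Reversing 29250 gives 5292.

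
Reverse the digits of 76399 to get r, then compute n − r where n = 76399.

-22968

Reverse of 76399 is 99367.
76399 − 99367 = -22968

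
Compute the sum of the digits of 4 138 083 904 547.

56

4+1+3+8+0+8+3+9+0+4+5+4+7 = 56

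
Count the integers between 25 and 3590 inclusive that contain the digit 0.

The integers in [25, 3590] that contain the digit 0: 30, 40, 50, 60, 70, 80, …, 3580, 3590.
915 qualify.

915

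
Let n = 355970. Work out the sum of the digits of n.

29

3+5+5+9+7+0 = 29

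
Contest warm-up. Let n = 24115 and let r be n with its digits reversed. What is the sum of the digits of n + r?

26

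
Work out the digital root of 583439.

5

5+8+3+4+3+9 = 32
3+2 = 5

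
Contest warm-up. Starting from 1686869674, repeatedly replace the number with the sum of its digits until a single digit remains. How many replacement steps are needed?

2

1686869674 → 61 → 7 (2 steps)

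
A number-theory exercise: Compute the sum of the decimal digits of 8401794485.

50

8+4+0+1+7+9+4+4+8+5 = 50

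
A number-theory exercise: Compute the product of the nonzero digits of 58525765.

420000

5×8×5×2×5×7×6×5 = 420000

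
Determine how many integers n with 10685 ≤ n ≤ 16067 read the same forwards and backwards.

The integers in [10685, 16067] that read the same forwards and backwards: 10701, 10801, 10901, 11011, 11111, 11211, …, 15951, 16061.
54 qualify.

54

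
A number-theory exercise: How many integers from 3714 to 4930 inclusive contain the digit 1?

316

The integers in [3714, 4930] that contain the digit 1: 3714, 3715, 3716, 3717, 3718, 3719, …, 4919, 4921.
316 qualify.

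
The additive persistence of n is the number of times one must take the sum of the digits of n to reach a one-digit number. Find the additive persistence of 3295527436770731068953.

2

3295527436770731068953 → 102 → 3 (2 steps)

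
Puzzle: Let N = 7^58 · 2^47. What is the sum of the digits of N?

269

7^58 · 2^47 = 1459137157348873596621223852122917060958505465544653215232950272
Sum of its 64 digits: 269.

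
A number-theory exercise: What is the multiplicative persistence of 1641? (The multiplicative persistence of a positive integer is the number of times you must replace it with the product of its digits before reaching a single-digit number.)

2

1641 → 24 → 8 (2 steps)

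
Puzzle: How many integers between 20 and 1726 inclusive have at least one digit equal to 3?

486

The integers in [20, 1726] that have at least one digit equal to 3: 23, 30, 31, 32, 33, 34, …, 1713, 1723.
486 qualify.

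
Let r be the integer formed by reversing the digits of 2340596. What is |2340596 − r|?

Reverse of 2340596 is 6950432.
|2340596 − 6950432| = 4609836

4609836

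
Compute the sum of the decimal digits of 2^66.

109

2^66 = 73786976294838206464
Sum of its 20 digits: 109.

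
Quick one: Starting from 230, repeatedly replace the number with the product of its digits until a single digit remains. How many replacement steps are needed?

1

230 → 0 (1 step)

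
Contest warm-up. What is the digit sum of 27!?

27! = 10888869450418352160768000000
Sum of its 29 digits: 108.

108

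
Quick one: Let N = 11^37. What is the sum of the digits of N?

200

11^37 = 340039485861577398992406882305761986971
Sum of its 39 digits: 200.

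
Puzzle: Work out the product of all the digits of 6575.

1050

6×5×7×5 = 1050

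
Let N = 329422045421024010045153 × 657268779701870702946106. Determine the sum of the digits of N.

329422045421024010045153 × 657268779701870702946106 = 216518825800770674597659628372536929855185524218
Sum of its 48 digits: 234.

234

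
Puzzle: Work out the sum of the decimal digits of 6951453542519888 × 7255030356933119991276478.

176

6951453542519888 × 7255030356933119991276478 = 50433006475792064442675127980409821594464
Sum of its 41 digits: 176.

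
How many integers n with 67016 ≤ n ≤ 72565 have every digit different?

1872

The integers in [67016, 72565] that have every digit different: 67018, 67019, 67021, 67023, 67024, 67025, …, 72563, 72564.
1872 qualify.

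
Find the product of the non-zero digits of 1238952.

4320

1×2×3×8×9×5×2 = 4320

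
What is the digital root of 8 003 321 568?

9

8+0+0+3+3+2+1+5+6+8 = 36
3+6 = 9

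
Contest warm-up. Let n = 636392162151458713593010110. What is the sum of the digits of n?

93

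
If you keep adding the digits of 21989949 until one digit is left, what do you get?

2+1+9+8+9+9+4+9 = 51
5+1 = 6

6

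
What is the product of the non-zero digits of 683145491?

6×8×3×1×4×5×4×9×1 = 103680

103680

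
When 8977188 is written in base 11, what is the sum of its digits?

28

8977188 in base 11 is 5081770.
Digit sum: 5+0+8+1+7+7+0 = 28.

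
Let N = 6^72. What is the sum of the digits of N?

270

6^72 = 106387358923716524807713475752456393740167855629859291136
Sum of its 57 digits: 270.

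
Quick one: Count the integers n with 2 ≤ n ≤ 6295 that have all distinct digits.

3423

The integers in [2, 6295] that have all distinct digits: 2, 3, 4, 5, 6, 7, …, 6294, 6295.
3423 qualify.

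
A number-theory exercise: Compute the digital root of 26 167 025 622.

3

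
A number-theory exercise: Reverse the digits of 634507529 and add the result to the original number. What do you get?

Reverse of 634507529 is 925705436.
634507529 + 925705436 = 1560212965

1560212965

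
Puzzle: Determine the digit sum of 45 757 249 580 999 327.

95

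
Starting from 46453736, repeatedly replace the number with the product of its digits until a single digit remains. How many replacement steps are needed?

46453736 → 181440 → 0 (2 steps)

2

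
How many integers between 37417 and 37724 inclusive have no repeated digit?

116

The integers in [37417, 37724] that have no repeated digit: 37418, 37419, 37420, 37421, 37425, 37426, …, 37695, 37698.
116 qualify.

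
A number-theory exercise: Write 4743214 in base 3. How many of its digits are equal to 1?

4

4743214 in base 3 is 22220222110121.
The digit 1 appears 4 times.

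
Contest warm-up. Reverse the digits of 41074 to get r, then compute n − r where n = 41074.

-5940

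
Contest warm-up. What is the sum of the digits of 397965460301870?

3+9+7+9+6+5+4+6+0+3+0+1+8+7+0 = 68

68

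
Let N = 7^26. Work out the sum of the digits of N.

7^26 = 9387480337647754305649
Sum of its 22 digits: 112.

112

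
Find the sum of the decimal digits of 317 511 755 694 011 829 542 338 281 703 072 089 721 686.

177

3+1+7+5+1+1+7+5+5+6+9+4+0+1+1+8+2+9+5+4+2+3+3+8+2+8+1+7+0+3+0+7+2+0+8+9+7+2+1+6+8+6 = 177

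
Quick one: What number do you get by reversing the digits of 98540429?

Reversing 98540429 gives 92404589.

92404589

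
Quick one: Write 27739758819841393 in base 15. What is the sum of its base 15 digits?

143

27739758819841393 in base 15 is E3BEEBBD3B67CD.
Digit sum: 14+3+11+14+14+11+11+13+3+11+6+7+12+13 = 143.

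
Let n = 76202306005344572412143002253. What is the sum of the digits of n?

7+6+2+0+2+3+0+6+0+0+5+3+4+4+5+7+2+4+1+2+1+4+3+0+0+2+2+5+3 = 83

83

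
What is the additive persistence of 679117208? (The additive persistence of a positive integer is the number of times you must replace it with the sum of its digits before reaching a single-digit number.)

2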